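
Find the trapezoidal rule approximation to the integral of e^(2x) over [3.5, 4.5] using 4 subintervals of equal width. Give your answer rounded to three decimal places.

Δx = (4.5 − 3.5)/4 = 0.25.
f(3.5) ≈ 1096.633, f(3.75) ≈ 1808.042, f(4) ≈ 2980.958, f(4.25) ≈ 4914.769, f(4.5) ≈ 8103.084.
T_4 = (Δx/2)·[f(x_0) + 2f(x_1) + 2f(x_2) + 2f(x_3) + f(x_4)].
Sum ≈ 3575.907.

3575.907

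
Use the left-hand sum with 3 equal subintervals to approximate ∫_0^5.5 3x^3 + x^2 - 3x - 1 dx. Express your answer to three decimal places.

Δx = (5.5 − 0)/3 = 11/6.
Left endpoints: 0, 11/6, 11/3.
f(0) = -1, f(11/6) = 1105/72, f(11/3) = 448/3.
Sum = Δx · [f(0) + f(11/6) + f(11/3)].
Sum ≈ 300.081.

300.081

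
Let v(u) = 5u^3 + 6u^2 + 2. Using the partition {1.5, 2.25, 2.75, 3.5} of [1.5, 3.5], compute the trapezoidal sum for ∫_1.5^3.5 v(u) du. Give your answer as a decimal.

271.2734375

Subinterval widths: 0.75, 0.5, 0.75.
v(1.5) = 32.375, v(2.25) = 89.328125, v(2.75) = 151.359375, v(3.5) = 289.875.
On each subinterval the trapezoid contributes (Δu_i/2)·[v(u_{i-1}) + v(u_i)].
Sum = 271.2734375.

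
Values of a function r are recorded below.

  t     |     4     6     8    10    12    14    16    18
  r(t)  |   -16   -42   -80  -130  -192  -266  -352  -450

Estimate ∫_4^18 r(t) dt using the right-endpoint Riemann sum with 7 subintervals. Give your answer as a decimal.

Δt = 2.
Sum = 2·[(-42) + (-80) + (-130) + (-192) + (-266) + (-352) + (-450)] = -3024.

-3024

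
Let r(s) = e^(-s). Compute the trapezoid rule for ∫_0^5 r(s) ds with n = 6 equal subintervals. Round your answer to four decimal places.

1.0501

Δs = (5 − 0)/6 = 5/6.
r(0) ≈ 1.0000, r(5/6) ≈ 0.4346, r(5/3) ≈ 0.1889, r(2.5) ≈ 0.0821, r(10/3) ≈ 0.0357, r(25/6) ≈ 0.0155, r(5) ≈ 0.0067.
T_6 = (Δs/2)·[r(s_0) + 2r(s_1) + ... + 2r(s_{5}) + r(s_6)].
Sum ≈ 1.0501.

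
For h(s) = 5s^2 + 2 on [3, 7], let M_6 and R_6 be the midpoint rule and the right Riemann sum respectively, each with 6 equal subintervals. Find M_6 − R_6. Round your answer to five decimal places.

-68.88889

M_6 ≈ 533.9259259.
R_6 ≈ 602.8148148.
M_6 − R_6 ≈ -68.88889.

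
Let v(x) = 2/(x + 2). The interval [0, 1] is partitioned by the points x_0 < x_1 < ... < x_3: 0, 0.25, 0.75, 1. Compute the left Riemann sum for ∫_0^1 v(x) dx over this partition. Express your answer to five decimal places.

0.87626

Subinterval widths: 0.25, 0.5, 0.25.
Left endpoints: 0, 0.25, 0.75.
v(0) = 1, v(0.25) = 8/9, v(0.75) = 8/11.
Sum = Σ Δx_i · v(x_i).
Sum ≈ 0.87626.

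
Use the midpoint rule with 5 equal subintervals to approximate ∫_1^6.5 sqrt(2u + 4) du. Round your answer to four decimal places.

18.4736

Δu = (6.5 − 1)/5 = 1.1.
Midpoints: 1.55, 2.65, 3.75, 4.85, 5.95.
f(1.55) ≈ 2.6646, f(2.65) ≈ 3.0496, f(3.75) ≈ 3.3912, f(4.85) ≈ 3.7014, f(5.95) ≈ 3.9875.
Sum = Δu · [f(1.55) + f(2.65) + f(3.75) + f(4.85) + f(5.95)].
Sum ≈ 18.4736.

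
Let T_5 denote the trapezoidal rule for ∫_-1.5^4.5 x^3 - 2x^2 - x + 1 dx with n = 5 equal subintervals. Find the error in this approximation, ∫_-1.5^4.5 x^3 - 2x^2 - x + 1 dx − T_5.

-3.6

Exact integral: ∫_-1.5^4.5 f(x) dx = 35.25.
T_5 = 38.85.
Error = 35.25 − 38.85 = -3.6.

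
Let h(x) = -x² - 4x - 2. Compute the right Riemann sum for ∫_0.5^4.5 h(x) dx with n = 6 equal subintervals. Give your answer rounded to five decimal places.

Δx = (4.5 − 0.5)/6 = 2/3.
Right endpoints: 7/6, 11/6, 2.5, 19/6, 23/6, 4.5.
h(7/6) = -289/36, h(11/6) = -457/36, h(2.5) = -18.25, h(19/6) = -889/36, h(23/6) = -1153/36, h(4.5) = -40.25.
Sum = Δx · [h(7/6) + h(11/6) + h(2.5) + ...].
Sum ≈ -90.62963.

-90.62963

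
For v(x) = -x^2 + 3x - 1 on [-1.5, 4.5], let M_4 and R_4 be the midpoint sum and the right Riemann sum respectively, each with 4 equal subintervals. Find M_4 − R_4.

3.375

M_4 = -9.375.
R_4 = -12.75.
M_4 − R_4 = 3.375.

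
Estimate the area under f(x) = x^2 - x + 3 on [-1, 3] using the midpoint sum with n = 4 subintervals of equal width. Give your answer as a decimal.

17

Δx = (3 − (-1))/4 = 1.
Midpoints: -0.5, 0.5, 1.5, 2.5.
f(-0.5) = 3.75, f(0.5) = 2.75, f(1.5) = 3.75, f(2.5) = 6.75.
Sum = Δx · [f(-0.5) + f(0.5) + f(1.5) + f(2.5)].
Sum = 17.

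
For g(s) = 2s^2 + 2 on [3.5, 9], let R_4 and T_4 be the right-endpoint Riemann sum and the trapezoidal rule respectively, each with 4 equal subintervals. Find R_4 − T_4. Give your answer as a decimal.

R_4 = 566.4140625.
T_4 = 471.8828125.
R_4 − T_4 = 94.53125.

94.53125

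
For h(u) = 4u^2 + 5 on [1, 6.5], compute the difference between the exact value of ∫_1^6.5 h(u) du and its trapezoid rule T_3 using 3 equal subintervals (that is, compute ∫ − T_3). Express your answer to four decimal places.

Exact integral: ∫_1^6.5 h(u) du ≈ 392.333333.
T_3 ≈ 404.657407.
Error ≈ 392.333333 − 404.657407 ≈ -12.3241.

-12.3241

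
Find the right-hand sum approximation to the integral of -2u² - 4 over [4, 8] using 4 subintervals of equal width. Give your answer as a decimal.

-364

Δu = (8 − 4)/4 = 1.
Right endpoints: 5, 6, 7, 8.
f(5) = -54, f(6) = -76, f(7) = -102, f(8) = -132.
Sum = Δu · [f(5) + f(6) + f(7) + f(8)].
Sum = -364.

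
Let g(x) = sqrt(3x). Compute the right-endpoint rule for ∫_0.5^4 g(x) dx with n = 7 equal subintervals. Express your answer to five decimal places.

Δx = (4 − 0.5)/7 = 0.5.
Right endpoints: 1, 1.5, 2, 2.5, 3, 3.5, 4.
g(1) ≈ 1.73205, g(1.5) ≈ 2.12132, g(2) ≈ 2.44949, g(2.5) ≈ 2.73861, g(3) ≈ 3.00000, g(3.5) ≈ 3.24037, g(4) ≈ 3.46410.
Sum = Δx · [g(1) + g(1.5) + g(2) + ...].
Sum ≈ 9.37297.

9.37297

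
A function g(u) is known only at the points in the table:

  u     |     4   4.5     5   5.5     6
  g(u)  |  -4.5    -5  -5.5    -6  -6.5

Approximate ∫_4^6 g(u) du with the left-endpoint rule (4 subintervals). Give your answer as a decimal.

Δu = 0.5.
Sum = 0.5·[(-4.5) + (-5) + (-5.5) + (-6)] = -10.5.

-10.5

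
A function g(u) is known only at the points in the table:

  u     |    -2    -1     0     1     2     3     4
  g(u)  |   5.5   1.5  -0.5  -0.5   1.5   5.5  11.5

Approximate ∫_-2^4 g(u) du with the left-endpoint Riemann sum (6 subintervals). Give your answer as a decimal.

Δu = 1.
Sum = 1·[5.5 + 1.5 + (-0.5) + (-0.5) + 1.5 + 5.5] = 13.

13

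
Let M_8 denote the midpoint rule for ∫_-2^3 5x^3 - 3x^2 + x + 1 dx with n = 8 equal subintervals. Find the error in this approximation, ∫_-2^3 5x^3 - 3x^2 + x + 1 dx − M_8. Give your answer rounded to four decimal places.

0.7324

Exact integral: ∫_-2^3 f(x) dx = 53.75.
M_8 ≈ 53.017578.
Error ≈ 53.75 − 53.017578 ≈ 0.7324.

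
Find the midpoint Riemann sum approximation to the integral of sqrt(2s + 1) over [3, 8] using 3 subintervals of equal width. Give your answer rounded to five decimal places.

Δs = (8 − 3)/3 = 5/3.
Midpoints: 23/6, 5.5, 43/6.
f(23/6) ≈ 2.94392, f(5.5) ≈ 3.46410, f(43/6) ≈ 3.91578.
Sum = Δs · [f(23/6) + f(5.5) + f(43/6)].
Sum ≈ 17.20634.

17.20634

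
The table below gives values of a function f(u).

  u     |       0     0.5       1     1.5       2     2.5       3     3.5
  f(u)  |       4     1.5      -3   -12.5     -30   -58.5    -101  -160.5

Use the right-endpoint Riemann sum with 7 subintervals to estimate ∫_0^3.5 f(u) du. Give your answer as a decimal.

-182

Δu = 0.5.
Sum = 0.5·[1.5 + (-3) + (-12.5) + (-30) + (-58.5) + (-101) + (-160.5)] = -182.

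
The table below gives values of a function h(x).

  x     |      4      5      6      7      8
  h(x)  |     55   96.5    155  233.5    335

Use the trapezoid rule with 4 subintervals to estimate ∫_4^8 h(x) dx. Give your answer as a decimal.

Δx = 1.
T_4 = (1/2)·[55 + 2·96.5 + 2·155 + 2·233.5 + 335] = 680.

680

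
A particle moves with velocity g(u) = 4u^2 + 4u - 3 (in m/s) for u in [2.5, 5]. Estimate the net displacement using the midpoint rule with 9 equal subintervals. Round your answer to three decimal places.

175.769

Δu = (5 − 2.5)/9 = 5/18.
Midpoints: 95/36, 35/12, 115/36, 125/36, 3.75, 145/36, 155/36, 55/12, 175/36.
g(95/36) = 11473/324, g(35/12) = 1537/36, g(115/36) = 16393/324, g(125/36) = 19153/324, g(3.75) = 68.25, g(145/36) = 25273/324, g(155/36) = 28633/324, g(55/12) = 3577/36, g(175/36) = 35953/324.
Sum = Δu · [g(95/36) + g(35/12) + g(115/36) + ...].
Sum ≈ 175.769.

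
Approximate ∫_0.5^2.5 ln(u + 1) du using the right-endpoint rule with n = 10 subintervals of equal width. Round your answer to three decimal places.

Δu = (2.5 − 0.5)/10 = 0.2.
Right endpoints: 0.7, 0.9, 1.1, 1.3, 1.5, 1.7, 1.9, 2.1, 2.3, 2.5.
f(0.7) ≈ 0.531, f(0.9) ≈ 0.642, f(1.1) ≈ 0.742, f(1.3) ≈ 0.833, f(1.5) ≈ 0.916, f(1.7) ≈ 0.993, f(1.9) ≈ 1.065, f(2.1) ≈ 1.131, f(2.3) ≈ 1.194, f(2.5) ≈ 1.253.
Sum = Δu · [f(0.7) + f(0.9) + f(1.1) + ...].
Sum ≈ 1.860.

1.860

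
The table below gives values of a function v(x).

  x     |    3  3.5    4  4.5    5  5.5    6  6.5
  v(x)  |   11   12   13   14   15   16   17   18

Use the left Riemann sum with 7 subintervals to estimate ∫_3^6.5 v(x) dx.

Δx = 0.5.
Sum = 0.5·[11 + 12 + 13 + 14 + 15 + 16 + 17] = 49.

49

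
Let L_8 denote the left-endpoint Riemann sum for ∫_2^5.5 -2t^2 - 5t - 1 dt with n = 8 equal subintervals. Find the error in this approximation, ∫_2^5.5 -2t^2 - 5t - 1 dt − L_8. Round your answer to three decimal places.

-15.089

Exact integral: ∫_2^5.5 f(t) dt ≈ -174.70833.
L_8 ≈ -159.61914.
Error ≈ -174.70833 − (-159.61914) ≈ -15.089.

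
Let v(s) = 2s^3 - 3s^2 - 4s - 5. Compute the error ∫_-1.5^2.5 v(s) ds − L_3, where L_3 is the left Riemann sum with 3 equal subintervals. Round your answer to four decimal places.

6.6667

Exact integral: ∫_-1.5^2.5 v(s) ds = -30.
L_3 ≈ -36.666667.
Error ≈ -30 − (-36.666667) ≈ 6.6667.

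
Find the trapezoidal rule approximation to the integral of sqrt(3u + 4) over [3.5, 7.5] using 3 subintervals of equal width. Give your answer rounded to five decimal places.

18.02991

Δu = (7.5 − 3.5)/3 = 4/3.
f(3.5) ≈ 3.80789, f(29/6) ≈ 4.30116, f(37/6) ≈ 4.74342, f(7.5) ≈ 5.14782.
T_3 = (Δu/2)·[f(u_0) + 2f(u_1) + 2f(u_2) + f(u_3)].
Sum ≈ 18.02991.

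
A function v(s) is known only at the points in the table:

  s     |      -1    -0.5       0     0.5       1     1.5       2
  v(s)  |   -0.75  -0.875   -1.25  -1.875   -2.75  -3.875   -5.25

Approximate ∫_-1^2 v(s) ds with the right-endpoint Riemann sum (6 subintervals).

Δs = 0.5.
Sum = 0.5·[(-0.875) + (-1.25) + (-1.875) + (-2.75) + (-3.875) + (-5.25)] = -7.9375.

-7.9375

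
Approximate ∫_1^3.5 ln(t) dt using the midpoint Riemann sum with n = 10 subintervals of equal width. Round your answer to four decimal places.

1.8865

Δt = (3.5 − 1)/10 = 0.25.
Midpoints: 1.125, 1.375, 1.625, 1.875, 2.125, 2.375, 2.625, 2.875, 3.125, 3.375.
f(1.125) ≈ 0.1178, f(1.375) ≈ 0.3185, f(1.625) ≈ 0.4855, f(1.875) ≈ 0.6286, f(2.125) ≈ 0.7538, f(2.375) ≈ 0.8650, f(2.625) ≈ 0.9651, f(2.875) ≈ 1.0561, f(3.125) ≈ 1.1394, f(3.375) ≈ 1.2164.
Sum = Δt · [f(1.125) + f(1.375) + f(1.625) + ...].
Sum ≈ 1.8865.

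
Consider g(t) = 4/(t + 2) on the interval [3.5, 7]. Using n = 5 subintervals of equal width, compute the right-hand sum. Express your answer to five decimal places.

Δt = (7 − 3.5)/5 = 0.7.
Right endpoints: 4.2, 4.9, 5.6, 6.3, 7.
g(4.2) = 20/31, g(4.9) = 40/69, g(5.6) = 10/19, g(6.3) = 40/83, g(7) = 4/9.
Sum = Δt · [g(4.2) + g(4.9) + g(5.6) + g(6.3) + g(7)].
Sum ≈ 1.87429.

1.87429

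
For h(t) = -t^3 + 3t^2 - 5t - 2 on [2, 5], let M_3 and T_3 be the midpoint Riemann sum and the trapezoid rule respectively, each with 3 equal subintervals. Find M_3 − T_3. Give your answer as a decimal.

5.625

M_3 = -91.875.
T_3 = -97.5.
M_3 − T_3 = 5.625.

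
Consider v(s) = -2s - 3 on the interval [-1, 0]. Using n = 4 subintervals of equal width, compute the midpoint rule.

Δs = (0 − (-1))/4 = 0.25.
Midpoints: -0.875, -0.625, -0.375, -0.125.
v(-0.875) = -1.25, v(-0.625) = -1.75, v(-0.375) = -2.25, v(-0.125) = -2.75.
Sum = Δs · [v(-0.875) + v(-0.625) + v(-0.375) + v(-0.125)].
Sum = -2.

-2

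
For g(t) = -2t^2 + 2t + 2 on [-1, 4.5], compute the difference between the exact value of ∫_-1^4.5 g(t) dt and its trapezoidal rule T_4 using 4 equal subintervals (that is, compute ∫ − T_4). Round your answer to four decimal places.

Exact integral: ∫_-1^4.5 g(t) dt ≈ -31.166667.
T_4 = -34.6328125.
Error ≈ -31.166667 − (-34.6328125) ≈ 3.4661.

3.4661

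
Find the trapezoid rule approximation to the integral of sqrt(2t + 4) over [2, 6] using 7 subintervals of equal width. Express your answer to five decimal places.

13.78805

Δt = (6 − 2)/7 = 4/7.
f(2) ≈ 2.82843, f(18/7) ≈ 3.02372, f(22/7) ≈ 3.20713, f(26/7) ≈ 3.38062, f(30/7) ≈ 3.54562, f(34/7) ≈ 3.70328, f(38/7) ≈ 3.85450, f(6) ≈ 4.00000.
T_7 = (Δt/2)·[f(t_0) + 2f(t_1) + ... + 2f(t_{6}) + f(t_7)].
Sum ≈ 13.78805.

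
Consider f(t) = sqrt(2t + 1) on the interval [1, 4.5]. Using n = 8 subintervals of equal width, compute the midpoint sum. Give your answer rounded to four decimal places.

Δt = (4.5 − 1)/8 = 0.4375.
Midpoints: 1.21875, 1.65625, 2.09375, 2.53125, 2.96875, 3.40625, 3.84375, 4.28125.
f(1.21875) ≈ 1.8540, f(1.65625) ≈ 2.0767, f(2.09375) ≈ 2.2776, f(2.53125) ≈ 2.4622, f(2.96875) ≈ 2.6339, f(3.40625) ≈ 2.7951, f(3.84375) ≈ 2.9475, f(4.28125) ≈ 3.0923.
Sum = Δt · [f(1.21875) + f(1.65625) + f(2.09375) + ...].
Sum ≈ 8.8109.

8.8109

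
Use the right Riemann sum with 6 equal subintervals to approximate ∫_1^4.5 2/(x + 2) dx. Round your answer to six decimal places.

1.446616

Δx = (4.5 − 1)/6 = 7/12.
Right endpoints: 19/12, 13/6, 2.75, 10/3, 47/12, 4.5.
f(19/12) = 24/43, f(13/6) = 0.48, f(2.75) = 8/19, f(10/3) = 0.375, f(47/12) = 24/71, f(4.5) = 4/13.
Sum = Δx · [f(19/12) + f(13/6) + f(2.75) + ...].
Sum ≈ 1.446616.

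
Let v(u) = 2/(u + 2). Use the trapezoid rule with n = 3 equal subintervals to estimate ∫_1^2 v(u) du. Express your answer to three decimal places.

Δu = (2 − 1)/3 = 1/3.
v(1) = 2/3, v(4/3) = 0.6, v(5/3) = 6/11, v(2) = 0.5.
T_3 = (Δu/2)·[v(u_0) + 2v(u_1) + 2v(u_2) + v(u_3)].
Sum ≈ 0.576.

0.576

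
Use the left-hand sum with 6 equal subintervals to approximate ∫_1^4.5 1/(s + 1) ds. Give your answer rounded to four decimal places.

1.1105

Δs = (4.5 − 1)/6 = 7/12.
Left endpoints: 1, 19/12, 13/6, 2.75, 10/3, 47/12.
f(1) = 0.5, f(19/12) = 12/31, f(13/6) = 6/19, f(2.75) = 4/15, f(10/3) = 3/13, f(47/12) = 12/59.
Sum = Δs · [f(1) + f(19/12) + f(13/6) + ...].
Sum ≈ 1.1105.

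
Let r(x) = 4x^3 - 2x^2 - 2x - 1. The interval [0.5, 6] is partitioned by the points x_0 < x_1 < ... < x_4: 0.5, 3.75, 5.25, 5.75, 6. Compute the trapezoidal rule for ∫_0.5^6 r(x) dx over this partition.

1275.984375

Subinterval widths: 3.25, 1.5, 0.5, 0.25.
r(0.5) = -2, r(3.75) = 174.3125, r(5.25) = 512.1875, r(5.75) = 681.8125, r(6) = 779.
On each subinterval the trapezoid contributes (Δx_i/2)·[r(x_{i-1}) + r(x_i)].
Sum = 1275.984375.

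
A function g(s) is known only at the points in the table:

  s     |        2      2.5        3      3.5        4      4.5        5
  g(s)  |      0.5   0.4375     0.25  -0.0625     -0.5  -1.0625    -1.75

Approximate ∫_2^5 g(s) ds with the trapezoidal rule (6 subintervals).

-0.78125

Δs = 0.5.
T_6 = (0.5/2)·[0.5 + 2·0.4375 + 2·0.25 + 2·(-0.0625) + 2·(-0.5) + 2·(-1.0625) + (-1.75)] = -0.78125.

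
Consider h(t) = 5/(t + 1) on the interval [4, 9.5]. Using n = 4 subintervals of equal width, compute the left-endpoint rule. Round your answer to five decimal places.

Δt = (9.5 − 4)/4 = 1.375.
Left endpoints: 4, 5.375, 6.75, 8.125.
h(4) = 1, h(5.375) = 40/51, h(6.75) = 20/31, h(8.125) = 40/73.
Sum = Δt · [h(4) + h(5.375) + h(6.75) + h(8.125)].
Sum ≈ 4.09395.

4.09395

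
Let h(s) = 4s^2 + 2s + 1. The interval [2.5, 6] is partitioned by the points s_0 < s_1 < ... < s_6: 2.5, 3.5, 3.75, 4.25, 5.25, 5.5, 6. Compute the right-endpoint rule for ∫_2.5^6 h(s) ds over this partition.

Subinterval widths: 1, 0.25, 0.5, 1, 0.25, 0.5.
Right endpoints: 3.5, 3.75, 4.25, 5.25, 5.5, 6.
h(3.5) = 57, h(3.75) = 64.75, h(4.25) = 81.75, h(5.25) = 121.75, h(5.5) = 133, h(6) = 157.
Sum = Σ Δs_i · h(s_i).
Sum = 347.5625.

347.5625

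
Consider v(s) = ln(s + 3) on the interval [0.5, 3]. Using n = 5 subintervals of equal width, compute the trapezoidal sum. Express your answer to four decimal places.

3.8634

Δs = (3 − 0.5)/5 = 0.5.
v(0.5) ≈ 1.2528, v(1) ≈ 1.3863, v(1.5) ≈ 1.5041, v(2) ≈ 1.6094, v(2.5) ≈ 1.7047, v(3) ≈ 1.7918.
T_5 = (Δs/2)·[v(s_0) + 2v(s_1) + ... + 2v(s_{4}) + v(s_5)].
Sum ≈ 3.8634.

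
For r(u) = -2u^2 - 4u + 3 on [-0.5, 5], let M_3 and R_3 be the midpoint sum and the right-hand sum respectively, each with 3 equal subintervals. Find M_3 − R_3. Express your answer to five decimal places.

74.78472

M_3 ≈ -113.3356481.
R_3 ≈ -188.1203704.
M_3 − R_3 ≈ 74.78472.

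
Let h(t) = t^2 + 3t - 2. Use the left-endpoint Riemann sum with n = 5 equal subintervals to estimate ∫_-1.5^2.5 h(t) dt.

Δt = (2.5 − (-1.5))/5 = 0.8.
Left endpoints: -1.5, -0.7, 0.1, 0.9, 1.7.
h(-1.5) = -4.25, h(-0.7) = -3.61, h(0.1) = -1.69, h(0.9) = 1.51, h(1.7) = 5.99.
Sum = Δt · [h(-1.5) + h(-0.7) + h(0.1) + h(0.9) + h(1.7)].
Sum = -1.64.

-1.64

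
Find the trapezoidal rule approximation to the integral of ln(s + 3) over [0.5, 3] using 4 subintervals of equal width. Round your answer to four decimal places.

Δs = (3 − 0.5)/4 = 0.625.
f(0.5) ≈ 1.2528, f(1.125) ≈ 1.4171, f(1.75) ≈ 1.5581, f(2.375) ≈ 1.6818, f(3) ≈ 1.7918.
T_4 = (Δs/2)·[f(s_0) + 2f(s_1) + 2f(s_2) + 2f(s_3) + f(s_4)].
Sum ≈ 3.8620.

3.8620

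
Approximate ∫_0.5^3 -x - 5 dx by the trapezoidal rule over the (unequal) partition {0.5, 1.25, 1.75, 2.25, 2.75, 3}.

-16.875

Subinterval widths: 0.75, 0.5, 0.5, 0.5, 0.25.
f(0.5) = -5.5, f(1.25) = -6.25, f(1.75) = -6.75, f(2.25) = -7.25, f(2.75) = -7.75, f(3) = -8.
On each subinterval the trapezoid contributes (Δx_i/2)·[f(x_{i-1}) + f(x_i)].
Sum = -16.875.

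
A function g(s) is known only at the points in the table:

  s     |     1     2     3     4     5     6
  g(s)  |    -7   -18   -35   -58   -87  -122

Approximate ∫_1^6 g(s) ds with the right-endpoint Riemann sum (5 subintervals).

-320

Δs = 1.
Sum = 1·[(-18) + (-35) + (-58) + (-87) + (-122)] = -320.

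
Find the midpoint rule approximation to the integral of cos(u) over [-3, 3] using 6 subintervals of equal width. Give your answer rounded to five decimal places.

Δu = (3 − (-3))/6 = 1.
Midpoints: -2.5, -1.5, -0.5, 0.5, 1.5, 2.5.
f(-2.5) ≈ -0.80114, f(-1.5) ≈ 0.07074, f(-0.5) ≈ 0.87758, f(0.5) ≈ 0.87758, f(1.5) ≈ 0.07074, f(2.5) ≈ -0.80114.
Sum = Δu · [f(-2.5) + f(-1.5) + f(-0.5) + ...].
Sum ≈ 0.29435.

0.29435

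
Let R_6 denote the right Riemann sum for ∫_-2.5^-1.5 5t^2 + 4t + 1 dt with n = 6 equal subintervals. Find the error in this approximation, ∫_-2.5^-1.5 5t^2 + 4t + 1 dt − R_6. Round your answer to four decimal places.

1.3102

Exact integral: ∫_-2.5^-1.5 f(t) dt ≈ 13.416667.
R_6 ≈ 12.106481.
Error ≈ 13.416667 − 12.106481 ≈ 1.3102.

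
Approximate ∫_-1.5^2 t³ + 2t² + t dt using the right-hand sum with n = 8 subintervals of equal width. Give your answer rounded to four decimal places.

15.5193

Δt = (2 − (-1.5))/8 = 0.4375.
Right endpoints: -1.0625, -0.625, -0.1875, 0.25, 0.6875, 1.125, 1.5625, 2.
f(-1.0625) = -17/4096, f(-0.625) = -45/512, f(-0.1875) = -507/4096, f(0.25) = 0.390625, f(0.6875) = 8019/4096, f(1.125) = 2601/512, f(1.5625) = 42025/4096, f(2) = 18.
Sum = Δt · [f(-1.0625) + f(-0.625) + f(-0.1875) + ...].
Sum ≈ 15.5193.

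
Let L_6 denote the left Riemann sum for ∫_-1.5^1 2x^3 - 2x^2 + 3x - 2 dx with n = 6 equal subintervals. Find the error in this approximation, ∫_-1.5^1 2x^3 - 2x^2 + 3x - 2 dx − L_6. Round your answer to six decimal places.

Exact integral: ∫_-1.5^1 f(x) dx ≈ -11.82291667.
L_6 ≈ -15.98234954.
Error ≈ -11.82291667 − (-15.98234954) ≈ 4.159433.

4.159433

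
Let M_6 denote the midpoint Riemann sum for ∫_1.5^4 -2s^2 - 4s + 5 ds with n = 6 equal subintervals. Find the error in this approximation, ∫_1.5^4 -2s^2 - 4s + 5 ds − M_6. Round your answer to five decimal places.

-0.07234

Exact integral: ∫_1.5^4 f(s) ds ≈ -55.4166667.
M_6 ≈ -55.3443287.
Error ≈ -55.4166667 − (-55.3443287) ≈ -0.07234.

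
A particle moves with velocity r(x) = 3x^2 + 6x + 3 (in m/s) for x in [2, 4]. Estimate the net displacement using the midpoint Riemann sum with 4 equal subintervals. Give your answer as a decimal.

Δx = (4 − 2)/4 = 0.5.
Midpoints: 2.25, 2.75, 3.25, 3.75.
r(2.25) = 31.6875, r(2.75) = 42.1875, r(3.25) = 54.1875, r(3.75) = 67.6875.
Sum = Δx · [r(2.25) + r(2.75) + r(3.25) + r(3.75)].
Sum = 97.875.

97.875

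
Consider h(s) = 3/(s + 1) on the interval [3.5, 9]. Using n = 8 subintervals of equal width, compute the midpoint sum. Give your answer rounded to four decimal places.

Δs = (9 − 3.5)/8 = 0.6875.
Midpoints: 3.84375, 4.53125, 5.21875, 5.90625, 6.59375, 7.28125, 7.96875, 8.65625.
h(3.84375) = 96/155, h(4.53125) = 32/59, h(5.21875) = 96/199, h(5.90625) = 96/221, h(6.59375) = 32/81, h(7.28125) = 96/265, h(7.96875) = 96/287, h(8.65625) = 32/103.
Sum = Δs · [h(3.84375) + h(4.53125) + h(5.21875) + ...].
Sum ≈ 2.3932.

2.3932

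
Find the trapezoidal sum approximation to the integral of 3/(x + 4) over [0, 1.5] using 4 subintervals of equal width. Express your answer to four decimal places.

Δx = (1.5 − 0)/4 = 0.375.
f(0) = 0.75, f(0.375) = 24/35, f(0.75) = 12/19, f(1.125) = 24/41, f(1.5) = 6/11.
T_4 = (Δx/2)·[f(x_0) + 2f(x_1) + 2f(x_2) + 2f(x_3) + f(x_4)].
Sum ≈ 0.9564.

0.9564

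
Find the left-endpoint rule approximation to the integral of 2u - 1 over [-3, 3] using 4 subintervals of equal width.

-15

Δu = (3 − (-3))/4 = 1.5.
Left endpoints: -3, -1.5, 0, 1.5.
f(-3) = -7, f(-1.5) = -4, f(0) = -1, f(1.5) = 2.
Sum = Δu · [f(-3) + f(-1.5) + f(0) + f(1.5)].
Sum = -15.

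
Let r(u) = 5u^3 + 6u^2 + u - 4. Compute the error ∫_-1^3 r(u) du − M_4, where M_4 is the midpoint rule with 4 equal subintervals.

7

Exact integral: ∫_-1^3 r(u) du = 144.
M_4 = 137.
Error = 144 − 137 = 7.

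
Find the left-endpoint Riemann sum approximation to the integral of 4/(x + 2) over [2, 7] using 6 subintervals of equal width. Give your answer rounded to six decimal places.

Δx = (7 − 2)/6 = 5/6.
Left endpoints: 2, 17/6, 11/3, 4.5, 16/3, 37/6.
f(2) = 1, f(17/6) = 24/29, f(11/3) = 12/17, f(4.5) = 8/13, f(16/3) = 6/11, f(37/6) = 24/49.
Sum = Δx · [f(2) + f(17/6) + f(11/3) + ...].
Sum ≈ 3.486753.

3.486753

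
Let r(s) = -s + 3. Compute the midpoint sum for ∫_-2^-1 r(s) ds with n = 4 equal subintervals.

Δs = (-1 − (-2))/4 = 0.25.
Midpoints: -1.875, -1.625, -1.375, -1.125.
r(-1.875) = 4.875, r(-1.625) = 4.625, r(-1.375) = 4.375, r(-1.125) = 4.125.
Sum = Δs · [r(-1.875) + r(-1.625) + r(-1.375) + r(-1.125)].
Sum = 4.5.

4.5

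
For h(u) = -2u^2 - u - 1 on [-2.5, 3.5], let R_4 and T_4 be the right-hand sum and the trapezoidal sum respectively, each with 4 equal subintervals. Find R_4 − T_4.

-13.5

R_4 = -66.
T_4 = -52.5.
R_4 − T_4 = -13.5.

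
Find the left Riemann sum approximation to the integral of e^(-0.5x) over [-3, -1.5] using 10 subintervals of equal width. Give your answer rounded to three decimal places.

Δx = (-1.5 − (-3))/10 = 0.15.
Left endpoints: -3, -2.85, -2.7, -2.55, -2.4, -2.25, -2.1, -1.95, -1.8, -1.65.
f(-3) ≈ 4.482, f(-2.85) ≈ 4.158, f(-2.7) ≈ 3.857, f(-2.55) ≈ 3.579, f(-2.4) ≈ 3.320, f(-2.25) ≈ 3.080, f(-2.1) ≈ 2.858, f(-1.95) ≈ 2.651, f(-1.8) ≈ 2.460, f(-1.65) ≈ 2.282.
Sum = Δx · [f(-3) + f(-2.85) + f(-2.7) + ...].
Sum ≈ 4.909.

4.909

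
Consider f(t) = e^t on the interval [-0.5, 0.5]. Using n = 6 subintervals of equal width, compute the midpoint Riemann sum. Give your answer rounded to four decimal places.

1.0410

Δt = (0.5 − (-0.5))/6 = 1/6.
Midpoints: -5/12, -0.25, -1/12, 1/12, 0.25, 5/12.
f(-5/12) ≈ 0.6592, f(-0.25) ≈ 0.7788, f(-1/12) ≈ 0.9200, f(1/12) ≈ 1.0869, f(0.25) ≈ 1.2840, f(5/12) ≈ 1.5169.
Sum = Δt · [f(-5/12) + f(-0.25) + f(-1/12) + ...].
Sum ≈ 1.0410.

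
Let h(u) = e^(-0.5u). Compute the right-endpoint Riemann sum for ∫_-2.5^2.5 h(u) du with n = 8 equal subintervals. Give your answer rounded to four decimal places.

5.4585

Δu = (2.5 − (-2.5))/8 = 0.625.
Right endpoints: -1.875, -1.25, -0.625, 0, 0.625, 1.25, 1.875, 2.5.
h(-1.875) ≈ 2.5536, h(-1.25) ≈ 1.8682, h(-0.625) ≈ 1.3668, h(0) ≈ 1.0000, h(0.625) ≈ 0.7316, h(1.25) ≈ 0.5353, h(1.875) ≈ 0.3916, h(2.5) ≈ 0.2865.
Sum = Δu · [h(-1.875) + h(-1.25) + h(-0.625) + ...].
Sum ≈ 5.4585.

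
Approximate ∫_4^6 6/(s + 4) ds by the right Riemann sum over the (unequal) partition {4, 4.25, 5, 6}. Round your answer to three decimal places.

Subinterval widths: 0.25, 0.75, 1.
Right endpoints: 4.25, 5, 6.
f(4.25) = 8/11, f(5) = 2/3, f(6) = 0.6.
Sum = Σ Δs_i · f(s_i).
Sum ≈ 1.282.

1.282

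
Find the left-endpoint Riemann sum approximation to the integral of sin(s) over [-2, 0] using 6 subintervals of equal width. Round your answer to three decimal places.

-1.555

Δs = (0 − (-2))/6 = 1/3.
Left endpoints: -2, -5/3, -4/3, -1, -2/3, -1/3.
f(-2) ≈ -0.909, f(-5/3) ≈ -0.995, f(-4/3) ≈ -0.972, f(-1) ≈ -0.841, f(-2/3) ≈ -0.618, f(-1/3) ≈ -0.327.
Sum = Δs · [f(-2) + f(-5/3) + f(-4/3) + ...].
Sum ≈ -1.555.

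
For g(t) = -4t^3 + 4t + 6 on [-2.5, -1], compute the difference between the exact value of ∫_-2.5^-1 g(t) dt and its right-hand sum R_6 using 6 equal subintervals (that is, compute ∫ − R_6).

Exact integral: ∫_-2.5^-1 g(t) dt = 36.5625.
R_6 = 30.328125.
Error = 36.5625 − 30.328125 = 6.234375.

6.234375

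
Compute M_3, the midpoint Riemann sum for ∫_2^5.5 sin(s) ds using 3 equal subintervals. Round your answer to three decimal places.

Δs = (5.5 − 2)/3 = 7/6.
Midpoints: 31/12, 3.75, 59/12.
f(31/12) ≈ 0.530, f(3.75) ≈ -0.572, f(59/12) ≈ -0.979.
Sum = Δs · [f(31/12) + f(3.75) + f(59/12)].
Sum ≈ -1.191.

-1.191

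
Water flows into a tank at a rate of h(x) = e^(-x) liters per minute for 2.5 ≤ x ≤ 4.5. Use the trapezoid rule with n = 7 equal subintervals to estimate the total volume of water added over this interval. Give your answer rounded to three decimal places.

0.071

Δx = (4.5 − 2.5)/7 = 2/7.
h(2.5) ≈ 0.082, h(39/14) ≈ 0.062, h(43/14) ≈ 0.046, h(47/14) ≈ 0.035, h(51/14) ≈ 0.026, h(55/14) ≈ 0.020, h(59/14) ≈ 0.015, h(4.5) ≈ 0.011.
T_7 = (Δx/2)·[h(x_0) + 2h(x_1) + ... + 2h(x_{6}) + h(x_7)].
Sum ≈ 0.071.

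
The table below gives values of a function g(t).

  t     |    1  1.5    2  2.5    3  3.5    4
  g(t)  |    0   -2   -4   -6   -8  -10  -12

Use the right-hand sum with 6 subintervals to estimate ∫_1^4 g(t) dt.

Δt = 0.5.
Sum = 0.5·[(-2) + (-4) + (-6) + (-8) + (-10) + (-12)] = -21.

-21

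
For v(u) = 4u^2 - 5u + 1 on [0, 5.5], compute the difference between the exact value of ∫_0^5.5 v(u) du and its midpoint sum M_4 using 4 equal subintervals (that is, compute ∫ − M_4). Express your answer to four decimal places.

Exact integral: ∫_0^5.5 v(u) du ≈ 151.708333.
M_4 = 148.2421875.
Error ≈ 151.708333 − 148.2421875 ≈ 3.4661.

3.4661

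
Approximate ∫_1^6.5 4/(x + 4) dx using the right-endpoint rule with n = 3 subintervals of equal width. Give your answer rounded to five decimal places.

2.61774

Δx = (6.5 − 1)/3 = 11/6.
Right endpoints: 17/6, 14/3, 6.5.
f(17/6) = 24/41, f(14/3) = 6/13, f(6.5) = 8/21.
Sum = Δx · [f(17/6) + f(14/3) + f(6.5)].
Sum ≈ 2.61774.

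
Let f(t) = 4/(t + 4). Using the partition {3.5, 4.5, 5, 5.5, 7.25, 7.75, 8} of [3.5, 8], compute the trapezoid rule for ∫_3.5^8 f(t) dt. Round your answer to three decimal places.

Subinterval widths: 1, 0.5, 0.5, 1.75, 0.5, 0.25.
f(3.5) = 8/15, f(4.5) = 8/17, f(5) = 4/9, f(5.5) = 8/19, f(7.25) = 16/45, f(7.75) = 16/47, f(8) = 1/3.
On each subinterval the trapezoid contributes (Δt_i/2)·[f(t_{i-1}) + f(t_i)].
Sum ≈ 1.885.

1.885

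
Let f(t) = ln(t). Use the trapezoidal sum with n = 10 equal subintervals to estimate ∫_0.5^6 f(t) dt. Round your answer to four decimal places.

Δt = (6 − 0.5)/10 = 0.55.
f(0.5) ≈ -0.6931, f(1.05) ≈ 0.0488, f(1.6) ≈ 0.4700, f(2.15) ≈ 0.7655, f(2.7) ≈ 0.9933, f(3.25) ≈ 1.1787, f(3.8) ≈ 1.3350, f(4.35) ≈ 1.4702, f(4.9) ≈ 1.5892, f(5.45) ≈ 1.6956, f(6) ≈ 1.7918.
T_10 = (Δt/2)·[f(t_0) + 2f(t_1) + ... + 2f(t_{9}) + f(t_10)].
Sum ≈ 5.5525.

5.5525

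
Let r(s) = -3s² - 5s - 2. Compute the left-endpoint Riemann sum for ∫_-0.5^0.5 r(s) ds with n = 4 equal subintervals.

Δs = (0.5 − (-0.5))/4 = 0.25.
Left endpoints: -0.5, -0.25, 0, 0.25.
r(-0.5) = -0.25, r(-0.25) = -0.9375, r(0) = -2, r(0.25) = -3.4375.
Sum = Δs · [r(-0.5) + r(-0.25) + r(0) + r(0.25)].
Sum = -1.65625.

-1.65625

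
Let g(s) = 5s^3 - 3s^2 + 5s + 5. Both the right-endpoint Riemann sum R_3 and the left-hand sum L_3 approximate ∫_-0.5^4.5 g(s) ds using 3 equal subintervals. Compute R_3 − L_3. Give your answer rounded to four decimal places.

702.0833

R_3 ≈ 909.791667.
L_3 ≈ 207.708333.
R_3 − L_3 ≈ 702.0833.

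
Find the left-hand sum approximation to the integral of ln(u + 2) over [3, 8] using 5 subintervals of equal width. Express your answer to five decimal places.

9.62377

Δu = (8 − 3)/5 = 1.
Left endpoints: 3, 4, 5, 6, 7.
f(3) ≈ 1.60944, f(4) ≈ 1.79176, f(5) ≈ 1.94591, f(6) ≈ 2.07944, f(7) ≈ 2.19722.
Sum = Δu · [f(3) + f(4) + f(5) + f(6) + f(7)].
Sum ≈ 9.62377.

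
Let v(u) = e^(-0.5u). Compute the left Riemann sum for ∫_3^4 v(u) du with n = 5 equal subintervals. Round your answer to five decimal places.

0.18452

Δu = (4 − 3)/5 = 0.2.
Left endpoints: 3, 3.2, 3.4, 3.6, 3.8.
v(3) ≈ 0.22313, v(3.2) ≈ 0.20190, v(3.4) ≈ 0.18268, v(3.6) ≈ 0.16530, v(3.8) ≈ 0.14957.
Sum = Δu · [v(3) + v(3.2) + v(3.4) + v(3.6) + v(3.8)].
Sum ≈ 0.18452.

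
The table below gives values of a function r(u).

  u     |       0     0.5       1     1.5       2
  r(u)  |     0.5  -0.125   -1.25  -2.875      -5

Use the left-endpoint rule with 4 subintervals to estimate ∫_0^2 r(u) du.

Δu = 0.5.
Sum = 0.5·[0.5 + (-0.125) + (-1.25) + (-2.875)] = -1.875.

-1.875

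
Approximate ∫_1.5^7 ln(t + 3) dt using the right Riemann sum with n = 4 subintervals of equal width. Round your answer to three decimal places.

11.287

Δt = (7 − 1.5)/4 = 1.375.
Right endpoints: 2.875, 4.25, 5.625, 7.
f(2.875) ≈ 1.771, f(4.25) ≈ 1.981, f(5.625) ≈ 2.155, f(7) ≈ 2.303.
Sum = Δt · [f(2.875) + f(4.25) + f(5.625) + f(7)].
Sum ≈ 11.287.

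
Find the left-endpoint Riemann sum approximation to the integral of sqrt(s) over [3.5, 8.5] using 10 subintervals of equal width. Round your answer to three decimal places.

Δs = (8.5 − 3.5)/10 = 0.5.
Left endpoints: 3.5, 4, 4.5, 5, 5.5, 6, 6.5, 7, 7.5, 8.
f(3.5) ≈ 1.871, f(4) ≈ 2.000, f(4.5) ≈ 2.121, f(5) ≈ 2.236, f(5.5) ≈ 2.345, f(6) ≈ 2.449, f(6.5) ≈ 2.550, f(7) ≈ 2.646, f(7.5) ≈ 2.739, f(8) ≈ 2.828.
Sum = Δs · [f(3.5) + f(4) + f(4.5) + ...].
Sum ≈ 11.893.

11.893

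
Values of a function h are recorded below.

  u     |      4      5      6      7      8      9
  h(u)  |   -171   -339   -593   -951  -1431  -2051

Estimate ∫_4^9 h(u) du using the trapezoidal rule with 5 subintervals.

Δu = 1.
T_5 = (1/2)·[(-171) + 2·(-339) + 2·(-593) + 2·(-951) + 2·(-1431) + (-2051)] = -4425.

-4425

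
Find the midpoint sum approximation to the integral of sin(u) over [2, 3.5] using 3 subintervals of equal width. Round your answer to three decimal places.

0.526

Δu = (3.5 − 2)/3 = 0.5.
Midpoints: 2.25, 2.75, 3.25.
f(2.25) ≈ 0.778, f(2.75) ≈ 0.382, f(3.25) ≈ -0.108.
Sum = Δu · [f(2.25) + f(2.75) + f(3.25)].
Sum ≈ 0.526.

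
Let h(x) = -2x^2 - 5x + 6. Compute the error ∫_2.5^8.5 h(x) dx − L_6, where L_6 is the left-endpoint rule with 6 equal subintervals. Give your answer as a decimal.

-79

Exact integral: ∫_2.5^8.5 h(x) dx = -528.
L_6 = -449.
Error = -528 − (-449) = -79.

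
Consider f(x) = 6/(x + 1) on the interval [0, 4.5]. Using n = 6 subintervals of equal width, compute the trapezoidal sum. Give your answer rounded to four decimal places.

Δx = (4.5 − 0)/6 = 0.75.
f(0) = 6, f(0.75) = 24/7, f(1.5) = 2.4, f(2.25) = 24/13, f(3) = 1.5, f(3.75) = 24/19, f(4.5) = 12/11.
T_6 = (Δx/2)·[f(x_0) + 2f(x_1) + ... + 2f(x_{5}) + f(x_6)].
Sum ≈ 10.4875.

10.4875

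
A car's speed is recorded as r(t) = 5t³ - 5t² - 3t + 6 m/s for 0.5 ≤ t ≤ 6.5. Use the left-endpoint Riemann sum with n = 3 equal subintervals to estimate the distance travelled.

Δt = (6.5 − 0.5)/3 = 2.
Left endpoints: 0.5, 2.5, 4.5.
r(0.5) = 3.875, r(2.5) = 45.375, r(4.5) = 346.875.
Sum = Δt · [r(0.5) + r(2.5) + r(4.5)].
Sum = 792.25.

792.25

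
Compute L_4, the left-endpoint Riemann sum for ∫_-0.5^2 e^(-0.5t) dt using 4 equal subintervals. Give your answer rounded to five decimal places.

Δt = (2 − (-0.5))/4 = 0.625.
Left endpoints: -0.5, 0.125, 0.75, 1.375.
f(-0.5) ≈ 1.28403, f(0.125) ≈ 0.93941, f(0.75) ≈ 0.68729, f(1.375) ≈ 0.50283.
Sum = Δt · [f(-0.5) + f(0.125) + f(0.75) + f(1.375)].
Sum ≈ 2.13347.

2.13347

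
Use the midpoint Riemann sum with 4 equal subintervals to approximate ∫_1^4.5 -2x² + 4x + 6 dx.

Δx = (4.5 − 1)/4 = 0.875.
Midpoints: 1.4375, 2.3125, 3.1875, 4.0625.
f(1.4375) = 7.6171875, f(2.3125) = 4.5546875, f(3.1875) = -1.5703125, f(4.0625) = -10.7578125.
Sum = Δx · [f(1.4375) + f(2.3125) + f(3.1875) + f(4.0625)].
Sum = -0.13671875.

-0.13671875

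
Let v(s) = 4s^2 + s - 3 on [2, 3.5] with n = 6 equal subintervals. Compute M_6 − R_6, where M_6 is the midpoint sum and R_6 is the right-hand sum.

-4.40625

M_6 = 46.09375.
R_6 = 50.5.
M_6 − R_6 = -4.40625.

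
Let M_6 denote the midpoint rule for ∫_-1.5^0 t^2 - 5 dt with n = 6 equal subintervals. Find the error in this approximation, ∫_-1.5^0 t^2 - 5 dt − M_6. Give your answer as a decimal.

Exact integral: ∫_-1.5^0 f(t) dt = -6.375.
M_6 = -6.3828125.
Error = -6.375 − (-6.3828125) = 0.0078125.

0.0078125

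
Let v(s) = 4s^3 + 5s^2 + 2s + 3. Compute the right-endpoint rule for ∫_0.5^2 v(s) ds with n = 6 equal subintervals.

Δs = (2 − 0.5)/6 = 0.25.
Right endpoints: 0.75, 1, 1.25, 1.5, 1.75, 2.
v(0.75) = 9, v(1) = 14, v(1.25) = 21.125, v(1.5) = 30.75, v(1.75) = 43.25, v(2) = 59.
Sum = Δs · [v(0.75) + v(1) + v(1.25) + ...].
Sum = 44.28125.

44.28125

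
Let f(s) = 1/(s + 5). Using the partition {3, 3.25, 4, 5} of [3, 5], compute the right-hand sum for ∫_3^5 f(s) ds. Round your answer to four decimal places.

Subinterval widths: 0.25, 0.75, 1.
Right endpoints: 3.25, 4, 5.
f(3.25) = 4/33, f(4) = 1/9, f(5) = 0.1.
Sum = Σ Δs_i · f(s_i).
Sum ≈ 0.2136.

0.2136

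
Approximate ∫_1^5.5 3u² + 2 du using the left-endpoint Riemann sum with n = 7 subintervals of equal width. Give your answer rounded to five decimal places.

Δu = (5.5 − 1)/7 = 9/14.
Left endpoints: 1, 23/14, 16/7, 41/14, 25/7, 59/14, 34/7.
f(1) = 5, f(23/14) = 1979/196, f(16/7) = 866/49, f(41/14) = 5435/196, f(25/7) = 1973/49, f(59/14) = 10835/196, f(34/7) = 3566/49.
Sum = Δu · [f(1) + f(23/14) + f(16/7) + ...].
Sum ≈ 147.09949.

147.09949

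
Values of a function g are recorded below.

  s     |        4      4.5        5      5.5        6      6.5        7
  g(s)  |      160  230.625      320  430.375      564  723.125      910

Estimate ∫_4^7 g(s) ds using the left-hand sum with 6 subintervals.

Δs = 0.5.
Sum = 0.5·[160 + 230.625 + 320 + 430.375 + 564 + 723.125] = 1214.0625.

1214.0625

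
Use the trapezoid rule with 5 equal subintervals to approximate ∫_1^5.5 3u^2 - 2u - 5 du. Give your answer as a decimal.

Δu = (5.5 − 1)/5 = 0.9.
f(1) = -4, f(1.9) = 2.03, f(2.8) = 12.92, f(3.7) = 28.67, f(4.6) = 49.28, f(5.5) = 74.75.
T_5 = (Δu/2)·[f(u_0) + 2f(u_1) + ... + 2f(u_{4}) + f(u_5)].
Sum = 115.4475.

115.4475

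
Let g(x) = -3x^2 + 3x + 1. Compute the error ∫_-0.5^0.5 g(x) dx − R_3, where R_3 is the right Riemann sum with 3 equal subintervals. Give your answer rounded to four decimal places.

Exact integral: ∫_-0.5^0.5 g(x) dx = 0.75.
R_3 ≈ 1.194444.
Error ≈ 0.75 − 1.194444 ≈ -0.4444.

-0.4444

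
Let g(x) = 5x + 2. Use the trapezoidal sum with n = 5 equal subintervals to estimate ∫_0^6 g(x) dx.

102

Δx = (6 − 0)/5 = 1.2.
g(0) = 2, g(1.2) = 8, g(2.4) = 14, g(3.6) = 20, g(4.8) = 26, g(6) = 32.
T_5 = (Δx/2)·[g(x_0) + 2g(x_1) + ... + 2g(x_{4}) + g(x_5)].
Sum = 102.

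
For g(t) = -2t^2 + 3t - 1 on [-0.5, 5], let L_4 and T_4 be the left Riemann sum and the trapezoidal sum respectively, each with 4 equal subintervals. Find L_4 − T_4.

L_4 = -32.5703125.
T_4 = -55.2578125.
L_4 − T_4 = 22.6875.

22.6875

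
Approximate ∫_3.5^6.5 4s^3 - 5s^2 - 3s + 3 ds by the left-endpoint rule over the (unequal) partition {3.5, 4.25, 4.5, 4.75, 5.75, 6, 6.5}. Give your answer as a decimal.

Subinterval widths: 0.75, 0.25, 0.25, 1, 0.25, 0.5.
Left endpoints: 3.5, 4.25, 4.5, 4.75, 5.75, 6.
f(3.5) = 102.75, f(4.25) = 207, f(4.5) = 252.75, f(4.75) = 304.625, f(5.75) = 580.875, f(6) = 669.
Sum = Σ Δs_i · f(s_i).
Sum = 976.34375.

976.34375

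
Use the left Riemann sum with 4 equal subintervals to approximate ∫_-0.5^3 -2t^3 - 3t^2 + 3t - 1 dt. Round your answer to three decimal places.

-32.033

Δt = (3 − (-0.5))/4 = 0.875.
Left endpoints: -0.5, 0.375, 1.25, 2.125.
f(-0.5) = -3, f(0.375) = -0.40234375, f(1.25) = -5.84375, f(2.125) = -27.36328125.
Sum = Δt · [f(-0.5) + f(0.375) + f(1.25) + f(2.125)].
Sum ≈ -32.033.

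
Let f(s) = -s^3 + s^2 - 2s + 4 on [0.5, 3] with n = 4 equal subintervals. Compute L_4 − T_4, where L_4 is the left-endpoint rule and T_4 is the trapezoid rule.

L_4 ≈ -3.4912109.
T_4 ≈ -10.7177734.
L_4 − T_4 = 7.2265625.

7.2265625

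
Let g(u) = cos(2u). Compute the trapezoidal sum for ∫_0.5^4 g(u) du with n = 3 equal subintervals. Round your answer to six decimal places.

Δu = (4 − 0.5)/3 = 7/6.
g(0.5) ≈ 0.540302, g(5/3) ≈ -0.981674, g(17/6) ≈ 0.815896, g(4) ≈ -0.145500.
T_3 = (Δu/2)·[g(u_0) + 2g(u_1) + 2g(u_2) + g(u_3)].
Sum ≈ 0.036894.

0.036894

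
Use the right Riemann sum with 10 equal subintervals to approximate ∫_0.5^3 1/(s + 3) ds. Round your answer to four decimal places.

0.5244

Δs = (3 − 0.5)/10 = 0.25.
Right endpoints: 0.75, 1, 1.25, 1.5, 1.75, 2, 2.25, 2.5, 2.75, 3.
f(0.75) = 4/15, f(1) = 0.25, f(1.25) = 4/17, f(1.5) = 2/9, f(1.75) = 4/19, f(2) = 0.2, f(2.25) = 4/21, f(2.5) = 2/11, f(2.75) = 4/23, f(3) = 1/6.
Sum = Δs · [f(0.75) + f(1) + f(1.25) + ...].
Sum ≈ 0.5244.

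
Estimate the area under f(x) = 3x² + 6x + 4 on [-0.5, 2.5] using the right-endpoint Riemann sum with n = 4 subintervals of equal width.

60.09375

Δx = (2.5 − (-0.5))/4 = 0.75.
Right endpoints: 0.25, 1, 1.75, 2.5.
f(0.25) = 5.6875, f(1) = 13, f(1.75) = 23.6875, f(2.5) = 37.75.
Sum = Δx · [f(0.25) + f(1) + f(1.75) + f(2.5)].
Sum = 60.09375.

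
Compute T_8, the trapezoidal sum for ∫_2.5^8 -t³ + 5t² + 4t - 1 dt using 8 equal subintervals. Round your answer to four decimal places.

-81.6003

Δt = (8 − 2.5)/8 = 0.6875.
f(2.5) = 24.625, f(3.1875) = 123557/4096, f(3.875) = 16073/512, f(4.5625) = 107959/4096, f(5.25) = 13.109375, f(5.9375) = -42191/4096, f(6.625) = -23461/512, f(7.3125) = -390781/4096, f(8) = -161.
T_8 = (Δt/2)·[f(t_0) + 2f(t_1) + ... + 2f(t_{7}) + f(t_8)].
Sum ≈ -81.6003.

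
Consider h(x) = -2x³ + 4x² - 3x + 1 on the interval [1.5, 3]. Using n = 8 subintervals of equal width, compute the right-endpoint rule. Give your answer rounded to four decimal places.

Δx = (3 − 1.5)/8 = 0.1875.
Right endpoints: 1.6875, 1.875, 2.0625, 2.25, 2.4375, 2.625, 2.8125, 3.
h(1.6875) = -4675/2048, h(1.875) = -3.74609375, h(2.0625) = -11713/2048, h(2.25) = -8.28125, h(2.4375) = -23575/2048, h(2.625) = -15.48828125, h(2.8125) = -41557/2048, h(3) = -26.
Sum = Δx · [h(1.6875) + h(1.875) + h(2.0625) + ...].
Sum ≈ -17.4976.

-17.4976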